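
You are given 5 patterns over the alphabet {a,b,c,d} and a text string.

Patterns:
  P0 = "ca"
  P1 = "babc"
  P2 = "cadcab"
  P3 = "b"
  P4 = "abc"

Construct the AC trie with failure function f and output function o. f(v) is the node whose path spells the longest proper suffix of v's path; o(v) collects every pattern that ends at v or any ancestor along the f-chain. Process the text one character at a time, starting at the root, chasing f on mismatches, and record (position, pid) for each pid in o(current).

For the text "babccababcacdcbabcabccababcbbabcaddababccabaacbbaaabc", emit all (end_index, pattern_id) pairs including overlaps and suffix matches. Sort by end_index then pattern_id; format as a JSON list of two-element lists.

Build:
Trie (insert patterns):
  n0 'ε': a→11 b→3 c→1
  n1 'c': a→2
  n2 'ca': d→7  ←P0
  n3 'b': a→4  ←P3
  n4 'ba': b→5
  n5 'bab': c→6
  n6 'babc': ·  ←P1
  n7 'cad': c→8
  n8 'cadc': a→9
  n9 'cadca': b→10
  n10 'cadcab': ·  ←P2
  n11 'a': b→12
  n12 'ab': c→13
  n13 'abc': ·  ←P4

Failure links (BFS by depth):
  n1('c'): parent n0 fail=0; on 'c' 0 → fail=0;  out ∅∪∅=∅
  n3('b'): parent n0 fail=0; on 'b' 0 → fail=0;  out {3}∪∅={3}
  n11('a'): parent n0 fail=0; on 'a' 0 → fail=0;  out ∅∪∅=∅
  n2('ca'): parent n1 fail=0; on 'a' 0 → fail=11;  out {0}∪∅={0}
  n4('ba'): parent n3 fail=0; on 'a' 0 → fail=11;  out ∅∪∅=∅
  n12('ab'): parent n11 fail=0; on 'b' 0 → fail=3;  out ∅∪{3}={3}
  n5('bab'): parent n4 fail=11; on 'b' 11 → fail=12;  out ∅∪{3}={3}
  n7('cad'): parent n2 fail=11; on 'd' 11→0 → fail=0;  out ∅∪∅=∅
  n13('abc'): parent n12 fail=3; on 'c' 3→0 → fail=1;  out {4}∪∅={4}
  n6('babc'): parent n5 fail=12; on 'c' 12 → fail=13;  out {1}∪{4}={1,4}
  n8('cadc'): parent n7 fail=0; on 'c' 0 → fail=1;  out ∅∪∅=∅
  n9('cadca'): parent n8 fail=1; on 'a' 1 → fail=2;  out ∅∪{0}={0}
  n10('cadcab'): parent n9 fail=2; on 'b' 2→11 → fail=12;  out {2}∪{3}={2,3}

Text stream:
pos 0 'b': at 3  ** P3@[0:0]
pos 1 'a': at 4
pos 2 'b': at 5  ** P3@[2:2]
pos 3 'c': at 6  ** P1@[0:3],P4@[1:3]
pos 4 'c': at 1 ·f
pos 5 'a': at 2  ** P0@[4:5]
pos 6 'b': at 12 ·f  ** P3@[6:6]
pos 7 'a': at 4 ·f
pos 8 'b': at 5  ** P3@[8:8]
pos 9 'c': at 6  ** P1@[6:9],P4@[7:9]
pos 10 'a': at 2 ·f  ** P0@[9:10]
pos 11 'c': at 1 ·f
pos 12 'd': at 0 ·f
pos 13 'c': at 1
pos 14 'b': at 3 ·f  ** P3@[14:14]
pos 15 'a': at 4
pos 16 'b': at 5  ** P3@[16:16]
pos 17 'c': at 6  ** P1@[14:17],P4@[15:17]
pos 18 'a': at 2 ·f  ** P0@[17:18]
pos 19 'b': at 12 ·f  ** P3@[19:19]
pos 20 'c': at 13  ** P4@[18:20]
pos 21 'c': at 1 ·f
pos 22 'a': at 2  ** P0@[21:22]
pos 23 'b': at 12 ·f  ** P3@[23:23]
pos 24 'a': at 4 ·f
pos 25 'b': at 5  ** P3@[25:25]
pos 26 'c': at 6  ** P1@[23:26],P4@[24:26]
pos 27 'b': at 3 ·f  ** P3@[27:27]
pos 28 'b': at 3 ·f  ** P3@[28:28]
pos 29 'a': at 4
pos 30 'b': at 5  ** P3@[30:30]
pos 31 'c': at 6  ** P1@[28:31],P4@[29:31]
pos 32 'a': at 2 ·f  ** P0@[31:32]
pos 33 'd': at 7
pos 34 'd': at 0 ·f
pos 35 'a': at 11
pos 36 'b': at 12  ** P3@[36:36]
pos 37 'a': at 4 ·f
pos 38 'b': at 5  ** P3@[38:38]
pos 39 'c': at 6  ** P1@[36:39],P4@[37:39]
pos 40 'c': at 1 ·f
pos 41 'a': at 2  ** P0@[40:41]
pos 42 'b': at 12 ·f  ** P3@[42:42]
pos 43 'a': at 4 ·f
pos 44 'a': at 11 ·f
pos 45 'c': at 1 ·f
pos 46 'b': at 3 ·f  ** P3@[46:46]
pos 47 'b': at 3 ·f  ** P3@[47:47]
pos 48 'a': at 4
pos 49 'a': at 11 ·f
pos 50 'a': at 11 ·f
pos 51 'b': at 12  ** P3@[51:51]
pos 52 'c': at 13  ** P4@[50:52]

Result: [[0,3],[2,3],[3,1],[3,4],[5,0],[6,3],[8,3],[9,1],[9,4],[10,0],[14,3],[16,3],[17,1],[17,4],[18,0],[19,3],[20,4],[22,0],[23,3],[25,3],[26,1],[26,4],[27,3],[28,3],[30,3],[31,1],[31,4],[32,0],[36,3],[38,3],[39,1],[39,4],[41,0],[42,3],[46,3],[47,3],[51,3],[52,4]]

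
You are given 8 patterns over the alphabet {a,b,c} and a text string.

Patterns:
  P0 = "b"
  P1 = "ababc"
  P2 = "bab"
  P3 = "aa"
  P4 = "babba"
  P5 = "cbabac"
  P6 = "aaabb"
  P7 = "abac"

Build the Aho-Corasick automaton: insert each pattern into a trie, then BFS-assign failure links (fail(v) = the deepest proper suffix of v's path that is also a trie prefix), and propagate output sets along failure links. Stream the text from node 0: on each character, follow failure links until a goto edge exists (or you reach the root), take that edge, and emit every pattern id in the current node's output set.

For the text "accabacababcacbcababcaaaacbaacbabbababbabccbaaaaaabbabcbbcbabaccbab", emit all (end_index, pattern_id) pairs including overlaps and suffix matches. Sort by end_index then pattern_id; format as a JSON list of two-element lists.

Build:
Trie (insert patterns):
  0='ε' goto a→2 b→1 c→12
  1='b' goto a→7  [P0 ends]
  2='a' goto a→9 b→3
  3='ab' goto a→4
  4='aba' goto b→5 c→21
  5='abab' goto c→6
  6='ababc' goto ·  [P1 ends]
  7='ba' goto b→8
  8='bab' goto b→10  [P2 ends]
  9='aa' goto a→18  [P3 ends]
  10='babb' goto a→11
  11='babba' goto ·  [P4 ends]
  12='c' goto b→13
  13='cb' goto a→14
  14='cba' goto b→15
  15='cbab' goto a→16
  16='cbaba' goto c→17
  17='cbabac' goto ·  [P5 ends]
  18='aaa' goto b→19
  19='aaab' goto b→20
  20='aaabb' goto ·  [P6 ends]
  21='abac' goto ·  [P7 ends]

Failure links (BFS by depth):
  fail(1) 'b': from fail(0)=0 chase 'b': 0 ⇒ 0;  out={0}∪out(0)={0}
  fail(2) 'a': from fail(0)=0 chase 'a': 0 ⇒ 0;  out=∅∪out(0)=∅
  fail(12) 'c': from fail(0)=0 chase 'c': 0 ⇒ 0;  out=∅∪out(0)=∅
  fail(3) 'ab': from fail(2)=0 chase 'b': 0 ⇒ 1;  out=∅∪out(1)={0}
  fail(7) 'ba': from fail(1)=0 chase 'a': 0 ⇒ 2;  out=∅∪out(2)=∅
  fail(9) 'aa': from fail(2)=0 chase 'a': 0 ⇒ 2;  out={3}∪out(2)={3}
  fail(13) 'cb': from fail(12)=0 chase 'b': 0 ⇒ 1;  out=∅∪out(1)={0}
  fail(4) 'aba': from fail(3)=1 chase 'a': 1 ⇒ 7;  out=∅∪out(7)=∅
  fail(8) 'bab': from fail(7)=2 chase 'b': 2 ⇒ 3;  out={2}∪out(3)={0,2}
  fail(14) 'cba': from fail(13)=1 chase 'a': 1 ⇒ 7;  out=∅∪out(7)=∅
  fail(18) 'aaa': from fail(9)=2 chase 'a': 2 ⇒ 9;  out=∅∪out(9)={3}
  fail(5) 'abab': from fail(4)=7 chase 'b': 7 ⇒ 8;  out=∅∪out(8)={0,2}
  fail(10) 'babb': from fail(8)=3 chase 'b': 3→1→0 ⇒ 1;  out=∅∪out(1)={0}
  fail(15) 'cbab': from fail(14)=7 chase 'b': 7 ⇒ 8;  out=∅∪out(8)={0,2}
  fail(19) 'aaab': from fail(18)=9 chase 'b': 9→2 ⇒ 3;  out=∅∪out(3)={0}
  fail(21) 'abac': from fail(4)=7 chase 'c': 7→2→0 ⇒ 12;  out={7}∪out(12)={7}
  fail(6) 'ababc': from fail(5)=8 chase 'c': 8→3→1→0 ⇒ 12;  out={1}∪out(12)={1}
  fail(11) 'babba': from fail(10)=1 chase 'a': 1 ⇒ 7;  out={4}∪out(7)={4}
  fail(16) 'cbaba': from fail(15)=8 chase 'a': 8→3 ⇒ 4;  out=∅∪out(4)=∅
  fail(20) 'aaabb': from fail(19)=3 chase 'b': 3→1→0 ⇒ 1;  out={6}∪out(1)={0,6}
  fail(17) 'cbabac': from fail(16)=4 chase 'c': 4 ⇒ 21;  out={5}∪out(21)={5,7}

Text stream:
pos 0 'a': at 2
pos 1 'c': at 12 (via fail)
pos 2 'c': at 12 (via fail)
pos 3 'a': at 2 (via fail)
pos 4 'b': at 3  → match P0@[4:4]
pos 5 'a': at 4
pos 6 'c': at 21  → match P7@[3:6]
pos 7 'a': at 2 (via fail)
pos 8 'b': at 3  → match P0@[8:8]
pos 9 'a': at 4
pos 10 'b': at 5  → match P0@[10:10],P2@[8:10]
pos 11 'c': at 6  → match P1@[7:11]
pos 12 'a': at 2 (via fail)
pos 13 'c': at 12 (via fail)
pos 14 'b': at 13  → match P0@[14:14]
pos 15 'c': at 12 (via fail)
pos 16 'a': at 2 (via fail)
pos 17 'b': at 3  → match P0@[17:17]
pos 18 'a': at 4
pos 19 'b': at 5  → match P0@[19:19],P2@[17:19]
pos 20 'c': at 6  → match P1@[16:20]
pos 21 'a': at 2 (via fail)
pos 22 'a': at 9  → match P3@[21:22]
pos 23 'a': at 18  → match P3@[22:23]
pos 24 'a': at 18 (via fail)  → match P3@[23:24]
pos 25 'c': at 12 (via fail)
pos 26 'b': at 13  → match P0@[26:26]
pos 27 'a': at 14
pos 28 'a': at 9 (via fail)  → match P3@[27:28]
pos 29 'c': at 12 (via fail)
pos 30 'b': at 13  → match P0@[30:30]
pos 31 'a': at 14
pos 32 'b': at 15  → match P0@[32:32],P2@[30:32]
pos 33 'b': at 10 (via fail)  → match P0@[33:33]
pos 34 'a': at 11  → match P4@[30:34]
pos 35 'b': at 8 (via fail)  → match P0@[35:35],P2@[33:35]
pos 36 'a': at 4 (via fail)
pos 37 'b': at 5  → match P0@[37:37],P2@[35:37]
pos 38 'b': at 10 (via fail)  → match P0@[38:38]
pos 39 'a': at 11  → match P4@[35:39]
pos 40 'b': at 8 (via fail)  → match P0@[40:40],P2@[38:40]
pos 41 'c': at 12 (via fail)
pos 42 'c': at 12 (via fail)
pos 43 'b': at 13  → match P0@[43:43]
pos 44 'a': at 14
pos 45 'a': at 9 (via fail)  → match P3@[44:45]
pos 46 'a': at 18  → match P3@[45:46]
pos 47 'a': at 18 (via fail)  → match P3@[46:47]
pos 48 'a': at 18 (via fail)  → match P3@[47:48]
pos 49 'a': at 18 (via fail)  → match P3@[48:49]
pos 50 'b': at 19  → match P0@[50:50]
pos 51 'b': at 20  → match P0@[51:51],P6@[47:51]
pos 52 'a': at 7 (via fail)
pos 53 'b': at 8  → match P0@[53:53],P2@[51:53]
pos 54 'c': at 12 (via fail)
pos 55 'b': at 13  → match P0@[55:55]
pos 56 'b': at 1 (via fail)  → match P0@[56:56]
pos 57 'c': at 12 (via fail)
pos 58 'b': at 13  → match P0@[58:58]
pos 59 'a': at 14
pos 60 'b': at 15  → match P0@[60:60],P2@[58:60]
pos 61 'a': at 16
pos 62 'c': at 17  → match P5@[57:62],P7@[59:62]
pos 63 'c': at 12 (via fail)
pos 64 'b': at 13  → match P0@[64:64]
pos 65 'a': at 14
pos 66 'b': at 15  → match P0@[66:66],P2@[64:66]

Matches: [[4,0],[6,7],[8,0],[10,0],[10,2],[11,1],[14,0],[17,0],[19,0],[19,2],[20,1],[22,3],[23,3],[24,3],[26,0],[28,3],[30,0],[32,0],[32,2],[33,0],[34,4],[35,0],[35,2],[37,0],[37,2],[38,0],[39,4],[40,0],[40,2],[43,0],[45,3],[46,3],[47,3],[48,3],[49,3],[50,0],[51,0],[51,6],[53,0],[53,2],[55,0],[56,0],[58,0],[60,0],[60,2],[62,5],[62,7],[64,0],[66,0],[66,2]]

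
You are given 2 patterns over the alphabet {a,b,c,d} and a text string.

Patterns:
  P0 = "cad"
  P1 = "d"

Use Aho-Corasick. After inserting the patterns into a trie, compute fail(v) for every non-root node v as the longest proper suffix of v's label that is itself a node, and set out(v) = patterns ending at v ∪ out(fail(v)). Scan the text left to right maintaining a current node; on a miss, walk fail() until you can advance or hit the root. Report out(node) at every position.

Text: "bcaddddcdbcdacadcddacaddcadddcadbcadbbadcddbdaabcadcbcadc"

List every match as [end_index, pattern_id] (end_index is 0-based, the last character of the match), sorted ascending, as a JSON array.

Build automaton:
Trie nodes:
  0='ε' goto c→1 d→4
  1='c' goto a→2
  2='ca' goto d→3
  3='cad' goto ·  ←P0
  4='d' goto ·  ←P1

Failure links (BFS by depth):
  n1('c'): parent n0 fail=0; on 'c' 0 → fail=0;  out ∅∪∅=∅
  n4('d'): parent n0 fail=0; on 'd' 0 → fail=0;  out {1}∪∅={1}
  n2('ca'): parent n1 fail=0; on 'a' 0 → fail=0;  out ∅∪∅=∅
  n3('cad'): parent n2 fail=0; on 'd' 0 → fail=4;  out {0}∪{1}={0,1}

Text stream:
pos 0 'b': at 0
pos 1 'c': at 1
pos 2 'a': at 2
pos 3 'd': at 3  ** P0@[1:3],P1@[3:3]
pos 4 'd': at 4 (fail-walked)  ** P1@[4:4]
pos 5 'd': at 4 (fail-walked)  ** P1@[5:5]
pos 6 'd': at 4 (fail-walked)  ** P1@[6:6]
pos 7 'c': at 1 (fail-walked)
pos 8 'd': at 4 (fail-walked)  ** P1@[8:8]
pos 9 'b': at 0 (fail-walked)
pos 10 'c': at 1
pos 11 'd': at 4 (fail-walked)  ** P1@[11:11]
pos 12 'a': at 0 (fail-walked)
pos 13 'c': at 1
pos 14 'a': at 2
pos 15 'd': at 3  ** P0@[13:15],P1@[15:15]
pos 16 'c': at 1 (fail-walked)
pos 17 'd': at 4 (fail-walked)  ** P1@[17:17]
pos 18 'd': at 4 (fail-walked)  ** P1@[18:18]
pos 19 'a': at 0 (fail-walked)
pos 20 'c': at 1
pos 21 'a': at 2
pos 22 'd': at 3  ** P0@[20:22],P1@[22:22]
pos 23 'd': at 4 (fail-walked)  ** P1@[23:23]
pos 24 'c': at 1 (fail-walked)
pos 25 'a': at 2
pos 26 'd': at 3  ** P0@[24:26],P1@[26:26]
pos 27 'd': at 4 (fail-walked)  ** P1@[27:27]
pos 28 'd': at 4 (fail-walked)  ** P1@[28:28]
pos 29 'c': at 1 (fail-walked)
pos 30 'a': at 2
pos 31 'd': at 3  ** P0@[29:31],P1@[31:31]
pos 32 'b': at 0 (fail-walked)
pos 33 'c': at 1
pos 34 'a': at 2
pos 35 'd': at 3  ** P0@[33:35],P1@[35:35]
pos 36 'b': at 0 (fail-walked)
pos 37 'b': at 0
pos 38 'a': at 0
pos 39 'd': at 4  ** P1@[39:39]
pos 40 'c': at 1 (fail-walked)
pos 41 'd': at 4 (fail-walked)  ** P1@[41:41]
pos 42 'd': at 4 (fail-walked)  ** P1@[42:42]
pos 43 'b': at 0 (fail-walked)
pos 44 'd': at 4  ** P1@[44:44]
pos 45 'a': at 0 (fail-walked)
pos 46 'a': at 0
pos 47 'b': at 0
pos 48 'c': at 1
pos 49 'a': at 2
pos 50 'd': at 3  ** P0@[48:50],P1@[50:50]
pos 51 'c': at 1 (fail-walked)
pos 52 'b': at 0 (fail-walked)
pos 53 'c': at 1
pos 54 'a': at 2
pos 55 'd': at 3  ** P0@[53:55],P1@[55:55]
pos 56 'c': at 1 (fail-walked)

Matches: [[3,0],[3,1],[4,1],[5,1],[6,1],[8,1],[11,1],[15,0],[15,1],[17,1],[18,1],[22,0],[22,1],[23,1],[26,0],[26,1],[27,1],[28,1],[31,0],[31,1],[35,0],[35,1],[39,1],[41,1],[42,1],[44,1],[50,0],[50,1],[55,0],[55,1]]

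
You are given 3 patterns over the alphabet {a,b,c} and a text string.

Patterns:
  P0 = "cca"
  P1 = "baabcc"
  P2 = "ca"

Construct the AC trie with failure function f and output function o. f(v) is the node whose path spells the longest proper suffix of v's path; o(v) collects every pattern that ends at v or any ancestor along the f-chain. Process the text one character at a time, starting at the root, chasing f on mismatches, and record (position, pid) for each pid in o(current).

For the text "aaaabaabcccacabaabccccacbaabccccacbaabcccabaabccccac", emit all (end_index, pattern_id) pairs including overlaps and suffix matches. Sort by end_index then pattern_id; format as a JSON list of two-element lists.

Build:
Trie (insert patterns):
  n0 'ε': b→4 c→1
  n1 'c': a→10 c→2
  n2 'cc': a→3
  n3 'cca': ·  [P0 ends]
  n4 'b': a→5
  n5 'ba': a→6
  n6 'baa': b→7
  n7 'baab': c→8
  n8 'baabc': c→9
  n9 'baabcc': ·  [P1 ends]
  n10 'ca': ·  [P2 ends]

Failure links (BFS by depth):
  n1('c'): parent n0 fail=0; on 'c' 0 → fail=0;  out ∅∪∅=∅
  n4('b'): parent n0 fail=0; on 'b' 0 → fail=0;  out ∅∪∅=∅
  n2('cc'): parent n1 fail=0; on 'c' 0 → fail=1;  out ∅∪∅=∅
  n5('ba'): parent n4 fail=0; on 'a' 0 → fail=0;  out ∅∪∅=∅
  n10('ca'): parent n1 fail=0; on 'a' 0 → fail=0;  out {2}∪∅={2}
  n3('cca'): parent n2 fail=1; on 'a' 1 → fail=10;  out {0}∪{2}={0,2}
  n6('baa'): parent n5 fail=0; on 'a' 0 → fail=0;  out ∅∪∅=∅
  n7('baab'): parent n6 fail=0; on 'b' 0 → fail=4;  out ∅∪∅=∅
  n8('baabc'): parent n7 fail=4; on 'c' 4→0 → fail=1;  out ∅∪∅=∅
  n9('baabcc'): parent n8 fail=1; on 'c' 1 → fail=2;  out {1}∪∅={1}

Text stream:
i=0 'a': node 0→0
i=1 'a': node 0→0
i=2 'a': node 0→0
i=3 'a': node 0→0
i=4 'b': node 0→4
i=5 'a': node 4→5
i=6 'a': node 5→6
i=7 'b': node 6→7
i=8 'c': node 7→8
i=9 'c': node 8→9  → match P1@[4:9]
i=10 'c': node 9→2 ·f
i=11 'a': node 2→3  → match P0@[9:11],P2@[10:11]
i=12 'c': node 3→1 ·f
i=13 'a': node 1→10  → match P2@[12:13]
i=14 'b': node 10→4 ·f
i=15 'a': node 4→5
i=16 'a': node 5→6
i=17 'b': node 6→7
i=18 'c': node 7→8
i=19 'c': node 8→9  → match P1@[14:19]
i=20 'c': node 9→2 ·f
i=21 'c': node 2→2 ·f
i=22 'a': node 2→3  → match P0@[20:22],P2@[21:22]
i=23 'c': node 3→1 ·f
i=24 'b': node 1→4 ·f
i=25 'a': node 4→5
i=26 'a': node 5→6
i=27 'b': node 6→7
i=28 'c': node 7→8
i=29 'c': node 8→9  → match P1@[24:29]
i=30 'c': node 9→2 ·f
i=31 'c': node 2→2 ·f
i=32 'a': node 2→3  → match P0@[30:32],P2@[31:32]
i=33 'c': node 3→1 ·f
i=34 'b': node 1→4 ·f
i=35 'a': node 4→5
i=36 'a': node 5→6
i=37 'b': node 6→7
i=38 'c': node 7→8
i=39 'c': node 8→9  → match P1@[34:39]
i=40 'c': node 9→2 ·f
i=41 'a': node 2→3  → match P0@[39:41],P2@[40:41]
i=42 'b': node 3→4 ·f
i=43 'a': node 4→5
i=44 'a': node 5→6
i=45 'b': node 6→7
i=46 'c': node 7→8
i=47 'c': node 8→9  → match P1@[42:47]
i=48 'c': node 9→2 ·f
i=49 'c': node 2→2 ·f
i=50 'a': node 2→3  → match P0@[48:50],P2@[49:50]
i=51 'c': node 3→1 ·f

Matches: [[9,1],[11,0],[11,2],[13,2],[19,1],[22,0],[22,2],[29,1],[32,0],[32,2],[39,1],[41,0],[41,2],[47,1],[50,0],[50,2]]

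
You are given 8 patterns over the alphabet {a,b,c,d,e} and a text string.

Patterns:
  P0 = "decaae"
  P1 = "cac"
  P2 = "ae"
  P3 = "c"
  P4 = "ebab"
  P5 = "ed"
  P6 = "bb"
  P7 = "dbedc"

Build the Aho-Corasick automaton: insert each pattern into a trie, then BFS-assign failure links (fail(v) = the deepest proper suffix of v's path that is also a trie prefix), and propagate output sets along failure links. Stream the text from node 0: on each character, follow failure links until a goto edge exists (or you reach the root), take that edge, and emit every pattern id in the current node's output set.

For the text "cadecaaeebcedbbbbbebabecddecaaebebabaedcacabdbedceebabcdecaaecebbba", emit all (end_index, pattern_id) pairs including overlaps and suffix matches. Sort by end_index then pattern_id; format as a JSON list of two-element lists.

Build automaton:
Trie (insert patterns):
  n0 'ε': a→10 b→17 c→7 d→1 e→12
  n1 'd': b→19 e→2
  n2 'de': c→3
  n3 'dec': a→4
  n4 'deca': a→5
  n5 'decaa': e→6
  n6 'decaae': ·  [P0 ends]
  n7 'c': a→8  [P3 ends]
  n8 'ca': c→9
  n9 'cac': ·  [P1 ends]
  n10 'a': e→11
  n11 'ae': ·  [P2 ends]
  n12 'e': b→13 d→16
  n13 'eb': a→14
  n14 'eba': b→15
  n15 'ebab': ·  [P4 ends]
  n16 'ed': ·  [P5 ends]
  n17 'b': b→18
  n18 'bb': ·  [P6 ends]
  n19 'db': e→20
  n20 'dbe': d→21
  n21 'dbed': c→22
  n22 'dbedc': ·  [P7 ends]

Failure links (BFS by depth):
  fail(1) 'd': from fail(0)=0 chase 'd': 0 ⇒ 0;  out=∅∪out(0)=∅
  fail(7) 'c': from fail(0)=0 chase 'c': 0 ⇒ 0;  out={3}∪out(0)={3}
  fail(10) 'a': from fail(0)=0 chase 'a': 0 ⇒ 0;  out=∅∪out(0)=∅
  fail(12) 'e': from fail(0)=0 chase 'e': 0 ⇒ 0;  out=∅∪out(0)=∅
  fail(17) 'b': from fail(0)=0 chase 'b': 0 ⇒ 0;  out=∅∪out(0)=∅
  fail(2) 'de': from fail(1)=0 chase 'e': 0 ⇒ 12;  out=∅∪out(12)=∅
  fail(8) 'ca': from fail(7)=0 chase 'a': 0 ⇒ 10;  out=∅∪out(10)=∅
  fail(11) 'ae': from fail(10)=0 chase 'e': 0 ⇒ 12;  out={2}∪out(12)={2}
  fail(13) 'eb': from fail(12)=0 chase 'b': 0 ⇒ 17;  out=∅∪out(17)=∅
  fail(16) 'ed': from fail(12)=0 chase 'd': 0 ⇒ 1;  out={5}∪out(1)={5}
  fail(18) 'bb': from fail(17)=0 chase 'b': 0 ⇒ 17;  out={6}∪out(17)={6}
  fail(19) 'db': from fail(1)=0 chase 'b': 0 ⇒ 17;  out=∅∪out(17)=∅
  fail(3) 'dec': from fail(2)=12 chase 'c': 12→0 ⇒ 7;  out=∅∪out(7)={3}
  fail(9) 'cac': from fail(8)=10 chase 'c': 10→0 ⇒ 7;  out={1}∪out(7)={1,3}
  fail(14) 'eba': from fail(13)=17 chase 'a': 17→0 ⇒ 10;  out=∅∪out(10)=∅
  fail(20) 'dbe': from fail(19)=17 chase 'e': 17→0 ⇒ 12;  out=∅∪out(12)=∅
  fail(4) 'deca': from fail(3)=7 chase 'a': 7 ⇒ 8;  out=∅∪out(8)=∅
  fail(15) 'ebab': from fail(14)=10 chase 'b': 10→0 ⇒ 17;  out={4}∪out(17)={4}
  fail(21) 'dbed': from fail(20)=12 chase 'd': 12 ⇒ 16;  out=∅∪out(16)={5}
  fail(5) 'decaa': from fail(4)=8 chase 'a': 8→10→0 ⇒ 10;  out=∅∪out(10)=∅
  fail(22) 'dbedc': from fail(21)=16 chase 'c': 16→1→0 ⇒ 7;  out={7}∪out(7)={3,7}
  fail(6) 'decaae': from fail(5)=10 chase 'e': 10 ⇒ 11;  out={0}∪out(11)={0,2}

Scan:
pos 0 'c': at 7  emit P3@[0:0]
pos 1 'a': at 8
pos 2 'd': at 1 (via fail)
pos 3 'e': at 2
pos 4 'c': at 3  emit P3@[4:4]
pos 5 'a': at 4
pos 6 'a': at 5
pos 7 'e': at 6  emit P0@[2:7],P2@[6:7]
pos 8 'e': at 12 (via fail)
pos 9 'b': at 13
pos 10 'c': at 7 (via fail)  emit P3@[10:10]
pos 11 'e': at 12 (via fail)
pos 12 'd': at 16  emit P5@[11:12]
pos 13 'b': at 19 (via fail)
pos 14 'b': at 18 (via fail)  emit P6@[13:14]
pos 15 'b': at 18 (via fail)  emit P6@[14:15]
pos 16 'b': at 18 (via fail)  emit P6@[15:16]
pos 17 'b': at 18 (via fail)  emit P6@[16:17]
pos 18 'e': at 12 (via fail)
pos 19 'b': at 13
pos 20 'a': at 14
pos 21 'b': at 15  emit P4@[18:21]
pos 22 'e': at 12 (via fail)
pos 23 'c': at 7 (via fail)  emit P3@[23:23]
pos 24 'd': at 1 (via fail)
pos 25 'd': at 1 (via fail)
pos 26 'e': at 2
pos 27 'c': at 3  emit P3@[27:27]
pos 28 'a': at 4
pos 29 'a': at 5
pos 30 'e': at 6  emit P0@[25:30],P2@[29:30]
pos 31 'b': at 13 (via fail)
pos 32 'e': at 12 (via fail)
pos 33 'b': at 13
pos 34 'a': at 14
pos 35 'b': at 15  emit P4@[32:35]
pos 36 'a': at 10 (via fail)
pos 37 'e': at 11  emit P2@[36:37]
pos 38 'd': at 16 (via fail)  emit P5@[37:38]
pos 39 'c': at 7 (via fail)  emit P3@[39:39]
pos 40 'a': at 8
pos 41 'c': at 9  emit P1@[39:41],P3@[41:41]
pos 42 'a': at 8 (via fail)
pos 43 'b': at 17 (via fail)
pos 44 'd': at 1 (via fail)
pos 45 'b': at 19
pos 46 'e': at 20
pos 47 'd': at 21  emit P5@[46:47]
pos 48 'c': at 22  emit P3@[48:48],P7@[44:48]
pos 49 'e': at 12 (via fail)
pos 50 'e': at 12 (via fail)
pos 51 'b': at 13
pos 52 'a': at 14
pos 53 'b': at 15  emit P4@[50:53]
pos 54 'c': at 7 (via fail)  emit P3@[54:54]
pos 55 'd': at 1 (via fail)
pos 56 'e': at 2
pos 57 'c': at 3  emit P3@[57:57]
pos 58 'a': at 4
pos 59 'a': at 5
pos 60 'e': at 6  emit P0@[55:60],P2@[59:60]
pos 61 'c': at 7 (via fail)  emit P3@[61:61]
pos 62 'e': at 12 (via fail)
pos 63 'b': at 13
pos 64 'b': at 18 (via fail)  emit P6@[63:64]
pos 65 'b': at 18 (via fail)  emit P6@[64:65]
pos 66 'a': at 10 (via fail)

Result: [[0,3],[4,3],[7,0],[7,2],[10,3],[12,5],[14,6],[15,6],[16,6],[17,6],[21,4],[23,3],[27,3],[30,0],[30,2],[35,4],[37,2],[38,5],[39,3],[41,1],[41,3],[47,5],[48,3],[48,7],[53,4],[54,3],[57,3],[60,0],[60,2],[61,3],[64,6],[65,6]]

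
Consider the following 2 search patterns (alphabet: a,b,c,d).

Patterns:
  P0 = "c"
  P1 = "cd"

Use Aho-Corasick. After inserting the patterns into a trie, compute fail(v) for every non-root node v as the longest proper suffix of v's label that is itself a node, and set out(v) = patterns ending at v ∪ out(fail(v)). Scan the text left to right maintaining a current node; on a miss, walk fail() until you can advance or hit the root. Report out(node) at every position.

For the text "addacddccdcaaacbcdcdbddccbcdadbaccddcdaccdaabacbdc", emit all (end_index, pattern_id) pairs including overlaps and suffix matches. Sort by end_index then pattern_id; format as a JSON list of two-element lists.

Build automaton:
Trie (insert patterns):
  0='ε' goto c→1
  1='c' goto d→2  ←P0
  2='cd' goto ·  ←P1

Failure links (BFS by depth):
  n1('c'): parent n0 fail=0; on 'c' 0 → fail=0;  out {0}∪∅={0}
  n2('cd'): parent n1 fail=0; on 'd' 0 → fail=0;  out {1}∪∅={1}

Text stream:
i=0 'a': node 0→0
i=1 'd': node 0→0
i=2 'd': node 0→0
i=3 'a': node 0→0
i=4 'c': node 0→1  emit P0@[4:4]
i=5 'd': node 1→2  emit P1@[4:5]
i=6 'd': node 2→0 (via fail)
i=7 'c': node 0→1  emit P0@[7:7]
i=8 'c': node 1→1 (via fail)  emit P0@[8:8]
i=9 'd': node 1→2  emit P1@[8:9]
i=10 'c': node 2→1 (via fail)  emit P0@[10:10]
i=11 'a': node 1→0 (via fail)
i=12 'a': node 0→0
i=13 'a': node 0→0
i=14 'c': node 0→1  emit P0@[14:14]
i=15 'b': node 1→0 (via fail)
i=16 'c': node 0→1  emit P0@[16:16]
i=17 'd': node 1→2  emit P1@[16:17]
i=18 'c': node 2→1 (via fail)  emit P0@[18:18]
i=19 'd': node 1→2  emit P1@[18:19]
i=20 'b': node 2→0 (via fail)
i=21 'd': node 0→0
i=22 'd': node 0→0
i=23 'c': node 0→1  emit P0@[23:23]
i=24 'c': node 1→1 (via fail)  emit P0@[24:24]
i=25 'b': node 1→0 (via fail)
i=26 'c': node 0→1  emit P0@[26:26]
i=27 'd': node 1→2  emit P1@[26:27]
i=28 'a': node 2→0 (via fail)
i=29 'd': node 0→0
i=30 'b': node 0→0
i=31 'a': node 0→0
i=32 'c': node 0→1  emit P0@[32:32]
i=33 'c': node 1→1 (via fail)  emit P0@[33:33]
i=34 'd': node 1→2  emit P1@[33:34]
i=35 'd': node 2→0 (via fail)
i=36 'c': node 0→1  emit P0@[36:36]
i=37 'd': node 1→2  emit P1@[36:37]
i=38 'a': node 2→0 (via fail)
i=39 'c': node 0→1  emit P0@[39:39]
i=40 'c': node 1→1 (via fail)  emit P0@[40:40]
i=41 'd': node 1→2  emit P1@[40:41]
i=42 'a': node 2→0 (via fail)
i=43 'a': node 0→0
i=44 'b': node 0→0
i=45 'a': node 0→0
i=46 'c': node 0→1  emit P0@[46:46]
i=47 'b': node 1→0 (via fail)
i=48 'd': node 0→0
i=49 'c': node 0→1  emit P0@[49:49]

Result: [[4,0],[5,1],[7,0],[8,0],[9,1],[10,0],[14,0],[16,0],[17,1],[18,0],[19,1],[23,0],[24,0],[26,0],[27,1],[32,0],[33,0],[34,1],[36,0],[37,1],[39,0],[40,0],[41,1],[46,0],[49,0]]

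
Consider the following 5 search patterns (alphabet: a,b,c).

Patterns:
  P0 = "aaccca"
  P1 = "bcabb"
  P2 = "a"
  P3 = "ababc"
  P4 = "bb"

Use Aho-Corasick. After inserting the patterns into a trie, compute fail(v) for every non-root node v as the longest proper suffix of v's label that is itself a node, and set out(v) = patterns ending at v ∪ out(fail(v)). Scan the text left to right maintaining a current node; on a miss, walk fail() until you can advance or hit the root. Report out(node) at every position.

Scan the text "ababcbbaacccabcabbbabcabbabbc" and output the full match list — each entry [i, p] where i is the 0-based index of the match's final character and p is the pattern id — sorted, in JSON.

Construct AC machine:
Trie (insert patterns):
  n0 'ε': a→1 b→7
  n1 'a': a→2 b→12  [P2 ends]
  n2 'aa': c→3
  n3 'aac': c→4
  n4 'aacc': c→5
  n5 'aaccc': a→6
  n6 'aaccca': ·  [P0 ends]
  n7 'b': b→16 c→8
  n8 'bc': a→9
  n9 'bca': b→10
  n10 'bcab': b→11
  n11 'bcabb': ·  [P1 ends]
  n12 'ab': a→13
  n13 'aba': b→14
  n14 'abab': c→15
  n15 'ababc': ·  [P3 ends]
  n16 'bb': ·  [P4 ends]

Failure links (BFS by depth):
  fail(1) 'a': from fail(0)=0 chase 'a': 0 ⇒ 0;  out={2}∪out(0)={2}
  fail(7) 'b': from fail(0)=0 chase 'b': 0 ⇒ 0;  out=∅∪out(0)=∅
  fail(2) 'aa': from fail(1)=0 chase 'a': 0 ⇒ 1;  out=∅∪out(1)={2}
  fail(8) 'bc': from fail(7)=0 chase 'c': 0 ⇒ 0;  out=∅∪out(0)=∅
  fail(12) 'ab': from fail(1)=0 chase 'b': 0 ⇒ 7;  out=∅∪out(7)=∅
  fail(16) 'bb': from fail(7)=0 chase 'b': 0 ⇒ 7;  out={4}∪out(7)={4}
  fail(3) 'aac': from fail(2)=1 chase 'c': 1→0 ⇒ 0;  out=∅∪out(0)=∅
  fail(9) 'bca': from fail(8)=0 chase 'a': 0 ⇒ 1;  out=∅∪out(1)={2}
  fail(13) 'aba': from fail(12)=7 chase 'a': 7→0 ⇒ 1;  out=∅∪out(1)={2}
  fail(4) 'aacc': from fail(3)=0 chase 'c': 0 ⇒ 0;  out=∅∪out(0)=∅
  fail(10) 'bcab': from fail(9)=1 chase 'b': 1 ⇒ 12;  out=∅∪out(12)=∅
  fail(14) 'abab': from fail(13)=1 chase 'b': 1 ⇒ 12;  out=∅∪out(12)=∅
  fail(5) 'aaccc': from fail(4)=0 chase 'c': 0 ⇒ 0;  out=∅∪out(0)=∅
  fail(11) 'bcabb': from fail(10)=12 chase 'b': 12→7 ⇒ 16;  out={1}∪out(16)={1,4}
  fail(15) 'ababc': from fail(14)=12 chase 'c': 12→7 ⇒ 8;  out={3}∪out(8)={3}
  fail(6) 'aaccca': from fail(5)=0 chase 'a': 0 ⇒ 1;  out={0}∪out(1)={0,2}

Text stream:
i=0 'a': node 0→1  ** P2@[0:0]
i=1 'b': node 1→12
i=2 'a': node 12→13  ** P2@[2:2]
i=3 'b': node 13→14
i=4 'c': node 14→15  ** P3@[0:4]
i=5 'b': node 15→7 (via fail)
i=6 'b': node 7→16  ** P4@[5:6]
i=7 'a': node 16→1 (via fail)  ** P2@[7:7]
i=8 'a': node 1→2  ** P2@[8:8]
i=9 'c': node 2→3
i=10 'c': node 3→4
i=11 'c': node 4→5
i=12 'a': node 5→6  ** P0@[7:12],P2@[12:12]
i=13 'b': node 6→12 (via fail)
i=14 'c': node 12→8 (via fail)
i=15 'a': node 8→9  ** P2@[15:15]
i=16 'b': node 9→10
i=17 'b': node 10→11  ** P1@[13:17],P4@[16:17]
i=18 'b': node 11→16 (via fail)  ** P4@[17:18]
i=19 'a': node 16→1 (via fail)  ** P2@[19:19]
i=20 'b': node 1→12
i=21 'c': node 12→8 (via fail)
i=22 'a': node 8→9  ** P2@[22:22]
i=23 'b': node 9→10
i=24 'b': node 10→11  ** P1@[20:24],P4@[23:24]
i=25 'a': node 11→1 (via fail)  ** P2@[25:25]
i=26 'b': node 1→12
i=27 'b': node 12→16 (via fail)  ** P4@[26:27]
i=28 'c': node 16→8 (via fail)

Result: [[0,2],[2,2],[4,3],[6,4],[7,2],[8,2],[12,0],[12,2],[15,2],[17,1],[17,4],[18,4],[19,2],[22,2],[24,1],[24,4],[25,2],[27,4]]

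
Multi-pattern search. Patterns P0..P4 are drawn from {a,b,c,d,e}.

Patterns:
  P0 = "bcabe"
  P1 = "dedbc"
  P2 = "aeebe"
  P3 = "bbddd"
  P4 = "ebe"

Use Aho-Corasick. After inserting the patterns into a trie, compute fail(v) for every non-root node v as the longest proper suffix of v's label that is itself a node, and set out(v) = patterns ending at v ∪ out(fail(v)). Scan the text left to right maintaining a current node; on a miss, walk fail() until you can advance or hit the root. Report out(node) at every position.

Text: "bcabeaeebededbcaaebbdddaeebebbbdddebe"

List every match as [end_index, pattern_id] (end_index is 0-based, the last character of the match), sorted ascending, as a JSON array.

Build:
Trie nodes:
  0='ε' goto a→11 b→1 d→6 e→20
  1='b' goto b→16 c→2
  2='bc' goto a→3
  3='bca' goto b→4
  4='bcab' goto e→5
  5='bcabe' goto ·  ←P0
  6='d' goto e→7
  7='de' goto d→8
  8='ded' goto b→9
  9='dedb' goto c→10
  10='dedbc' goto ·  ←P1
  11='a' goto e→12
  12='ae' goto e→13
  13='aee' goto b→14
  14='aeeb' goto e→15
  15='aeebe' goto ·  ←P2
  16='bb' goto d→17
  17='bbd' goto d→18
  18='bbdd' goto d→19
  19='bbddd' goto ·  ←P3
  20='e' goto b→21
  21='eb' goto e→22
  22='ebe' goto ·  ←P4

Failure links (BFS by depth):
  n1('b'): parent n0 fail=0; on 'b' 0 → fail=0;  out ∅∪∅=∅
  n6('d'): parent n0 fail=0; on 'd' 0 → fail=0;  out ∅∪∅=∅
  n11('a'): parent n0 fail=0; on 'a' 0 → fail=0;  out ∅∪∅=∅
  n20('e'): parent n0 fail=0; on 'e' 0 → fail=0;  out ∅∪∅=∅
  n2('bc'): parent n1 fail=0; on 'c' 0 → fail=0;  out ∅∪∅=∅
  n7('de'): parent n6 fail=0; on 'e' 0 → fail=20;  out ∅∪∅=∅
  n12('ae'): parent n11 fail=0; on 'e' 0 → fail=20;  out ∅∪∅=∅
  n16('bb'): parent n1 fail=0; on 'b' 0 → fail=1;  out ∅∪∅=∅
  n21('eb'): parent n20 fail=0; on 'b' 0 → fail=1;  out ∅∪∅=∅
  n3('bca'): parent n2 fail=0; on 'a' 0 → fail=11;  out ∅∪∅=∅
  n8('ded'): parent n7 fail=20; on 'd' 20→0 → fail=6;  out ∅∪∅=∅
  n13('aee'): parent n12 fail=20; on 'e' 20→0 → fail=20;  out ∅∪∅=∅
  n17('bbd'): parent n16 fail=1; on 'd' 1→0 → fail=6;  out ∅∪∅=∅
  n22('ebe'): parent n21 fail=1; on 'e' 1→0 → fail=20;  out {4}∪∅={4}
  n4('bcab'): parent n3 fail=11; on 'b' 11→0 → fail=1;  out ∅∪∅=∅
  n9('dedb'): parent n8 fail=6; on 'b' 6→0 → fail=1;  out ∅∪∅=∅
  n14('aeeb'): parent n13 fail=20; on 'b' 20 → fail=21;  out ∅∪∅=∅
  n18('bbdd'): parent n17 fail=6; on 'd' 6→0 → fail=6;  out ∅∪∅=∅
  n5('bcabe'): parent n4 fail=1; on 'e' 1→0 → fail=20;  out {0}∪∅={0}
  n10('dedbc'): parent n9 fail=1; on 'c' 1 → fail=2;  out {1}∪∅={1}
  n15('aeebe'): parent n14 fail=21; on 'e' 21 → fail=22;  out {2}∪{4}={2,4}
  n19('bbddd'): parent n18 fail=6; on 'd' 6→0 → fail=6;  out {3}∪∅={3}

Scan:
pos 0 'b': at 1
pos 1 'c': at 2
pos 2 'a': at 3
pos 3 'b': at 4
pos 4 'e': at 5  emit P0@[0:4]
pos 5 'a': at 11 (fail-walked)
pos 6 'e': at 12
pos 7 'e': at 13
pos 8 'b': at 14
pos 9 'e': at 15  emit P2@[5:9],P4@[7:9]
pos 10 'd': at 6 (fail-walked)
pos 11 'e': at 7
pos 12 'd': at 8
pos 13 'b': at 9
pos 14 'c': at 10  emit P1@[10:14]
pos 15 'a': at 3 (fail-walked)
pos 16 'a': at 11 (fail-walked)
pos 17 'e': at 12
pos 18 'b': at 21 (fail-walked)
pos 19 'b': at 16 (fail-walked)
pos 20 'd': at 17
pos 21 'd': at 18
pos 22 'd': at 19  emit P3@[18:22]
pos 23 'a': at 11 (fail-walked)
pos 24 'e': at 12
pos 25 'e': at 13
pos 26 'b': at 14
pos 27 'e': at 15  emit P2@[23:27],P4@[25:27]
pos 28 'b': at 21 (fail-walked)
pos 29 'b': at 16 (fail-walked)
pos 30 'b': at 16 (fail-walked)
pos 31 'd': at 17
pos 32 'd': at 18
pos 33 'd': at 19  emit P3@[29:33]
pos 34 'e': at 7 (fail-walked)
pos 35 'b': at 21 (fail-walked)
pos 36 'e': at 22  emit P4@[34:36]

Result: [[4,0],[9,2],[9,4],[14,1],[22,3],[27,2],[27,4],[33,3],[36,4]]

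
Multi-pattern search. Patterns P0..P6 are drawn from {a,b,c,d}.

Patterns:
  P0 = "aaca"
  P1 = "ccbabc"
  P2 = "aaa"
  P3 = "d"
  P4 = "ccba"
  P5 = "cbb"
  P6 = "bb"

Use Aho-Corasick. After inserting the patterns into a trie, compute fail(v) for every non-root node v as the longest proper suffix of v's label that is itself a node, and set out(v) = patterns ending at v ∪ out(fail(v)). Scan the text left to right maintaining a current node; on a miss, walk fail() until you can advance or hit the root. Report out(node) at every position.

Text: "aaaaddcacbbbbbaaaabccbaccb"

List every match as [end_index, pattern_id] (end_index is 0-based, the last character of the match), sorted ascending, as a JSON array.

Build:
Trie (insert patterns):
  n0 'ε': a→1 b→15 c→5 d→12
  n1 'a': a→2
  n2 'aa': a→11 c→3
  n3 'aac': a→4
  n4 'aaca': ·  ←P0
  n5 'c': b→13 c→6
  n6 'cc': b→7
  n7 'ccb': a→8
  n8 'ccba': b→9  ←P4
  n9 'ccbab': c→10
  n10 'ccbabc': ·  ←P1
  n11 'aaa': ·  ←P2
  n12 'd': ·  ←P3
  n13 'cb': b→14
  n14 'cbb': ·  ←P5
  n15 'b': b→16
  n16 'bb': ·  ←P6

Failure links (BFS by depth):
  fail(1) 'a': from fail(0)=0 chase 'a': 0 ⇒ 0;  out=∅∪out(0)=∅
  fail(5) 'c': from fail(0)=0 chase 'c': 0 ⇒ 0;  out=∅∪out(0)=∅
  fail(12) 'd': from fail(0)=0 chase 'd': 0 ⇒ 0;  out={3}∪out(0)={3}
  fail(15) 'b': from fail(0)=0 chase 'b': 0 ⇒ 0;  out=∅∪out(0)=∅
  fail(2) 'aa': from fail(1)=0 chase 'a': 0 ⇒ 1;  out=∅∪out(1)=∅
  fail(6) 'cc': from fail(5)=0 chase 'c': 0 ⇒ 5;  out=∅∪out(5)=∅
  fail(13) 'cb': from fail(5)=0 chase 'b': 0 ⇒ 15;  out=∅∪out(15)=∅
  fail(16) 'bb': from fail(15)=0 chase 'b': 0 ⇒ 15;  out={6}∪out(15)={6}
  fail(3) 'aac': from fail(2)=1 chase 'c': 1→0 ⇒ 5;  out=∅∪out(5)=∅
  fail(7) 'ccb': from fail(6)=5 chase 'b': 5 ⇒ 13;  out=∅∪out(13)=∅
  fail(11) 'aaa': from fail(2)=1 chase 'a': 1 ⇒ 2;  out={2}∪out(2)={2}
  fail(14) 'cbb': from fail(13)=15 chase 'b': 15 ⇒ 16;  out={5}∪out(16)={5,6}
  fail(4) 'aaca': from fail(3)=5 chase 'a': 5→0 ⇒ 1;  out={0}∪out(1)={0}
  fail(8) 'ccba': from fail(7)=13 chase 'a': 13→15→0 ⇒ 1;  out={4}∪out(1)={4}
  fail(9) 'ccbab': from fail(8)=1 chase 'b': 1→0 ⇒ 15;  out=∅∪out(15)=∅
  fail(10) 'ccbabc': from fail(9)=15 chase 'c': 15→0 ⇒ 5;  out={1}∪out(5)={1}

Text stream:
[0] read 'a'  n0⇒n1
[1] read 'a'  n1⇒n2
[2] read 'a'  n2⇒n11  emit P2@[0:2]
[3] read 'a'  n11⇒n11 ·f  emit P2@[1:3]
[4] read 'd'  n11⇒n12 ·f  emit P3@[4:4]
[5] read 'd'  n12⇒n12 ·f  emit P3@[5:5]
[6] read 'c'  n12⇒n5 ·f
[7] read 'a'  n5⇒n1 ·f
[8] read 'c'  n1⇒n5 ·f
[9] read 'b'  n5⇒n13
[10] read 'b'  n13⇒n14  emit P5@[8:10],P6@[9:10]
[11] read 'b'  n14⇒n16 ·f  emit P6@[10:11]
[12] read 'b'  n16⇒n16 ·f  emit P6@[11:12]
[13] read 'b'  n16⇒n16 ·f  emit P6@[12:13]
[14] read 'a'  n16⇒n1 ·f
[15] read 'a'  n1⇒n2
[16] read 'a'  n2⇒n11  emit P2@[14:16]
[17] read 'a'  n11⇒n11 ·f  emit P2@[15:17]
[18] read 'b'  n11⇒n15 ·f
[19] read 'c'  n15⇒n5 ·f
[20] read 'c'  n5⇒n6
[21] read 'b'  n6⇒n7
[22] read 'a'  n7⇒n8  emit P4@[19:22]
[23] read 'c'  n8⇒n5 ·f
[24] read 'c'  n5⇒n6
[25] read 'b'  n6⇒n7

Result: [[2,2],[3,2],[4,3],[5,3],[10,5],[10,6],[11,6],[12,6],[13,6],[16,2],[17,2],[22,4]]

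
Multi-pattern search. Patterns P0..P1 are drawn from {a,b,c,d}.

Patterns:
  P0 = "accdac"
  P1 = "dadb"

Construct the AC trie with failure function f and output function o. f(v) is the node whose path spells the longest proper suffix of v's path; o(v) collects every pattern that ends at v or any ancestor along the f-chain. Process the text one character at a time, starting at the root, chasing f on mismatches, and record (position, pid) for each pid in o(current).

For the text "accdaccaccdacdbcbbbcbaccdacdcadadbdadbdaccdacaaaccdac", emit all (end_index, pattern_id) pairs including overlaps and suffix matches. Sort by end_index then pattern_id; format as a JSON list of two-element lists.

Construct AC machine:
Trie nodes:
  0='ε' goto a→1 d→7
  1='a' goto c→2
  2='ac' goto c→3
  3='acc' goto d→4
  4='accd' goto a→5
  5='accda' goto c→6
  6='accdac' goto ·  [P0 ends]
  7='d' goto a→8
  8='da' goto d→9
  9='dad' goto b→10
  10='dadb' goto ·  [P1 ends]

Failure links (BFS by depth):
  n1('a'): parent n0 fail=0; on 'a' 0 → fail=0;  out ∅∪∅=∅
  n7('d'): parent n0 fail=0; on 'd' 0 → fail=0;  out ∅∪∅=∅
  n2('ac'): parent n1 fail=0; on 'c' 0 → fail=0;  out ∅∪∅=∅
  n8('da'): parent n7 fail=0; on 'a' 0 → fail=1;  out ∅∪∅=∅
  n3('acc'): parent n2 fail=0; on 'c' 0 → fail=0;  out ∅∪∅=∅
  n9('dad'): parent n8 fail=1; on 'd' 1→0 → fail=7;  out ∅∪∅=∅
  n4('accd'): parent n3 fail=0; on 'd' 0 → fail=7;  out ∅∪∅=∅
  n10('dadb'): parent n9 fail=7; on 'b' 7→0 → fail=0;  out {1}∪∅={1}
  n5('accda'): parent n4 fail=7; on 'a' 7 → fail=8;  out ∅∪∅=∅
  n6('accdac'): parent n5 fail=8; on 'c' 8→1 → fail=2;  out {0}∪∅={0}

Run:
i=0 'a': node 0→1
i=1 'c': node 1→2
i=2 'c': node 2→3
i=3 'd': node 3→4
i=4 'a': node 4→5
i=5 'c': node 5→6  emit P0@[0:5]
i=6 'c': node 6→3 (fail-walked)
i=7 'a': node 3→1 (fail-walked)
i=8 'c': node 1→2
i=9 'c': node 2→3
i=10 'd': node 3→4
i=11 'a': node 4→5
i=12 'c': node 5→6  emit P0@[7:12]
i=13 'd': node 6→7 (fail-walked)
i=14 'b': node 7→0 (fail-walked)
i=15 'c': node 0→0
i=16 'b': node 0→0
i=17 'b': node 0→0
i=18 'b': node 0→0
i=19 'c': node 0→0
i=20 'b': node 0→0
i=21 'a': node 0→1
i=22 'c': node 1→2
i=23 'c': node 2→3
i=24 'd': node 3→4
i=25 'a': node 4→5
i=26 'c': node 5→6  emit P0@[21:26]
i=27 'd': node 6→7 (fail-walked)
i=28 'c': node 7→0 (fail-walked)
i=29 'a': node 0→1
i=30 'd': node 1→7 (fail-walked)
i=31 'a': node 7→8
i=32 'd': node 8→9
i=33 'b': node 9→10  emit P1@[30:33]
i=34 'd': node 10→7 (fail-walked)
i=35 'a': node 7→8
i=36 'd': node 8→9
i=37 'b': node 9→10  emit P1@[34:37]
i=38 'd': node 10→7 (fail-walked)
i=39 'a': node 7→8
i=40 'c': node 8→2 (fail-walked)
i=41 'c': node 2→3
i=42 'd': node 3→4
i=43 'a': node 4→5
i=44 'c': node 5→6  emit P0@[39:44]
i=45 'a': node 6→1 (fail-walked)
i=46 'a': node 1→1 (fail-walked)
i=47 'a': node 1→1 (fail-walked)
i=48 'c': node 1→2
i=49 'c': node 2→3
i=50 'd': node 3→4
i=51 'a': node 4→5
i=52 'c': node 5→6  emit P0@[47:52]

All matches (sorted): [[5,0],[12,0],[26,0],[33,1],[37,1],[44,0],[52,0]]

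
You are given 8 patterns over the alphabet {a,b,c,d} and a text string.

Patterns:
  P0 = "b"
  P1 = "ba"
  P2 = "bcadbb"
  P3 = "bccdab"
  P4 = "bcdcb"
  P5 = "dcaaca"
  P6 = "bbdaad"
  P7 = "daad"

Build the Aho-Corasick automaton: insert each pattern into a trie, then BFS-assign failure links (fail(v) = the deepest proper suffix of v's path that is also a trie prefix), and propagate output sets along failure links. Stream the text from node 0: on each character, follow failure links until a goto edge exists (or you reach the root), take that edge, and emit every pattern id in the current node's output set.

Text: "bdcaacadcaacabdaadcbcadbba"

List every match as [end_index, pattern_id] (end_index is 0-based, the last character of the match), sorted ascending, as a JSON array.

Construct AC machine:
Trie (insert patterns):
  0='ε' goto b→1 d→15
  1='b' goto a→2 b→21 c→3  [P0 ends]
  2='ba' goto ·  [P1 ends]
  3='bc' goto a→4 c→8 d→12
  4='bca' goto d→5
  5='bcad' goto b→6
  6='bcadb' goto b→7
  7='bcadbb' goto ·  [P2 ends]
  8='bcc' goto d→9
  9='bccd' goto a→10
  10='bccda' goto b→11
  11='bccdab' goto ·  [P3 ends]
  12='bcd' goto c→13
  13='bcdc' goto b→14
  14='bcdcb' goto ·  [P4 ends]
  15='d' goto a→26 c→16
  16='dc' goto a→17
  17='dca' goto a→18
  18='dcaa' goto c→19
  19='dcaac' goto a→20
  20='dcaaca' goto ·  [P5 ends]
  21='bb' goto d→22
  22='bbd' goto a→23
  23='bbda' goto a→24
  24='bbdaa' goto d→25
  25='bbdaad' goto ·  [P6 ends]
  26='da' goto a→27
  27='daa' goto d→28
  28='daad' goto ·  [P7 ends]

BFS fail/out derivation:
  fail(1) 'b': from fail(0)=0 chase 'b': 0 ⇒ 0;  out={0}∪out(0)={0}
  fail(15) 'd': from fail(0)=0 chase 'd': 0 ⇒ 0;  out=∅∪out(0)=∅
  fail(2) 'ba': from fail(1)=0 chase 'a': 0 ⇒ 0;  out={1}∪out(0)={1}
  fail(3) 'bc': from fail(1)=0 chase 'c': 0 ⇒ 0;  out=∅∪out(0)=∅
  fail(16) 'dc': from fail(15)=0 chase 'c': 0 ⇒ 0;  out=∅∪out(0)=∅
  fail(21) 'bb': from fail(1)=0 chase 'b': 0 ⇒ 1;  out=∅∪out(1)={0}
  fail(26) 'da': from fail(15)=0 chase 'a': 0 ⇒ 0;  out=∅∪out(0)=∅
  fail(4) 'bca': from fail(3)=0 chase 'a': 0 ⇒ 0;  out=∅∪out(0)=∅
  fail(8) 'bcc': from fail(3)=0 chase 'c': 0 ⇒ 0;  out=∅∪out(0)=∅
  fail(12) 'bcd': from fail(3)=0 chase 'd': 0 ⇒ 15;  out=∅∪out(15)=∅
  fail(17) 'dca': from fail(16)=0 chase 'a': 0 ⇒ 0;  out=∅∪out(0)=∅
  fail(22) 'bbd': from fail(21)=1 chase 'd': 1→0 ⇒ 15;  out=∅∪out(15)=∅
  fail(27) 'daa': from fail(26)=0 chase 'a': 0 ⇒ 0;  out=∅∪out(0)=∅
  fail(5) 'bcad': from fail(4)=0 chase 'd': 0 ⇒ 15;  out=∅∪out(15)=∅
  fail(9) 'bccd': from fail(8)=0 chase 'd': 0 ⇒ 15;  out=∅∪out(15)=∅
  fail(13) 'bcdc': from fail(12)=15 chase 'c': 15 ⇒ 16;  out=∅∪out(16)=∅
  fail(18) 'dcaa': from fail(17)=0 chase 'a': 0 ⇒ 0;  out=∅∪out(0)=∅
  fail(23) 'bbda': from fail(22)=15 chase 'a': 15 ⇒ 26;  out=∅∪out(26)=∅
  fail(28) 'daad': from fail(27)=0 chase 'd': 0 ⇒ 15;  out={7}∪out(15)={7}
  fail(6) 'bcadb': from fail(5)=15 chase 'b': 15→0 ⇒ 1;  out=∅∪out(1)={0}
  fail(10) 'bccda': from fail(9)=15 chase 'a': 15 ⇒ 26;  out=∅∪out(26)=∅
  fail(14) 'bcdcb': from fail(13)=16 chase 'b': 16→0 ⇒ 1;  out={4}∪out(1)={0,4}
  fail(19) 'dcaac': from fail(18)=0 chase 'c': 0 ⇒ 0;  out=∅∪out(0)=∅
  fail(24) 'bbdaa': from fail(23)=26 chase 'a': 26 ⇒ 27;  out=∅∪out(27)=∅
  fail(7) 'bcadbb': from fail(6)=1 chase 'b': 1 ⇒ 21;  out={2}∪out(21)={0,2}
  fail(11) 'bccdab': from fail(10)=26 chase 'b': 26→0 ⇒ 1;  out={3}∪out(1)={0,3}
  fail(20) 'dcaaca': from fail(19)=0 chase 'a': 0 ⇒ 0;  out={5}∪out(0)={5}
  fail(25) 'bbdaad': from fail(24)=27 chase 'd': 27 ⇒ 28;  out={6}∪out(28)={6,7}

Text stream:
i=0 'b': node 0→1  → match P0@[0:0]
i=1 'd': node 1→15 ·f
i=2 'c': node 15→16
i=3 'a': node 16→17
i=4 'a': node 17→18
i=5 'c': node 18→19
i=6 'a': node 19→20  → match P5@[1:6]
i=7 'd': node 20→15 ·f
i=8 'c': node 15→16
i=9 'a': node 16→17
i=10 'a': node 17→18
i=11 'c': node 18→19
i=12 'a': node 19→20  → match P5@[7:12]
i=13 'b': node 20→1 ·f  → match P0@[13:13]
i=14 'd': node 1→15 ·f
i=15 'a': node 15→26
i=16 'a': node 26→27
i=17 'd': node 27→28  → match P7@[14:17]
i=18 'c': node 28→16 ·f
i=19 'b': node 16→1 ·f  → match P0@[19:19]
i=20 'c': node 1→3
i=21 'a': node 3→4
i=22 'd': node 4→5
i=23 'b': node 5→6  → match P0@[23:23]
i=24 'b': node 6→7  → match P0@[24:24],P2@[19:24]
i=25 'a': node 7→2 ·f  → match P1@[24:25]

All matches (sorted): [[0,0],[6,5],[12,5],[13,0],[17,7],[19,0],[23,0],[24,0],[24,2],[25,1]]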